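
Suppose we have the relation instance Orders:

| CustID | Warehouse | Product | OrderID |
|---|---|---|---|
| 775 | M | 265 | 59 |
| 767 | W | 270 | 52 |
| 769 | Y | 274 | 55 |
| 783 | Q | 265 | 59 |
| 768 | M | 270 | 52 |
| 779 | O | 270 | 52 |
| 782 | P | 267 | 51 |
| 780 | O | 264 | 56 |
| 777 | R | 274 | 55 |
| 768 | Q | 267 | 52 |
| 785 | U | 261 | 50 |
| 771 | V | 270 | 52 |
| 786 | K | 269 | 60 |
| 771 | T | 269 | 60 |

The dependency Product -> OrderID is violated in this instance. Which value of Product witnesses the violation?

267

Product=265: 2 rows → OrderID = 59, 59 ✓
Product=270: 4 rows → OrderID = 52, 52, 52, 52 ✓
Product=274: 2 rows → OrderID = 55, 55 ✓
Product=267: 2 rows → OrderID takes values {51, 52} — violation
Product=264: 1 row → OrderID = 56 ✓
Product=261: 1 row → OrderID = 50 ✓
Product=269: 2 rows → OrderID = 60, 60 ✓
The only Product value with inconsistent OrderID is Product=267.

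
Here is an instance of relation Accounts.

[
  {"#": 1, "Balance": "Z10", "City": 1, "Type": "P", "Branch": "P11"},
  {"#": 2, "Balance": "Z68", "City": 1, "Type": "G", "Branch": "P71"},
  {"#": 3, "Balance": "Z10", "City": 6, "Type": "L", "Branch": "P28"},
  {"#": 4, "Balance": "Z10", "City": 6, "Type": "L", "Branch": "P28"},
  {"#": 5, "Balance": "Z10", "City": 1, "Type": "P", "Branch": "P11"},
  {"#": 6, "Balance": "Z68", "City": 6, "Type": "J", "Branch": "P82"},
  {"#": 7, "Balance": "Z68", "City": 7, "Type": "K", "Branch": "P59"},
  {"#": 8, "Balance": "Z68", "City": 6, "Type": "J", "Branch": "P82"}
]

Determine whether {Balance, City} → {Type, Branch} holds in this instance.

Yes

(Balance=Z10, City=1): rows 1, 5 → {Type,Branch} = (P, P11), (P, P11) ✓
(Balance=Z68, City=1): row 2 → {Type,Branch} = (G, P71) ✓
(Balance=Z10, City=6): rows 3, 4 → {Type,Branch} = (L, P28), (L, P28) ✓
(Balance=Z68, City=6): rows 6, 8 → {Type,Branch} = (J, P82), (J, P82) ✓
(Balance=Z68, City=7): row 7 → {Type,Branch} = (K, P59) ✓
Every {Balance, City} value is associated with a single {Type, Branch} value, so {Balance, City} → {Type, Branch} holds.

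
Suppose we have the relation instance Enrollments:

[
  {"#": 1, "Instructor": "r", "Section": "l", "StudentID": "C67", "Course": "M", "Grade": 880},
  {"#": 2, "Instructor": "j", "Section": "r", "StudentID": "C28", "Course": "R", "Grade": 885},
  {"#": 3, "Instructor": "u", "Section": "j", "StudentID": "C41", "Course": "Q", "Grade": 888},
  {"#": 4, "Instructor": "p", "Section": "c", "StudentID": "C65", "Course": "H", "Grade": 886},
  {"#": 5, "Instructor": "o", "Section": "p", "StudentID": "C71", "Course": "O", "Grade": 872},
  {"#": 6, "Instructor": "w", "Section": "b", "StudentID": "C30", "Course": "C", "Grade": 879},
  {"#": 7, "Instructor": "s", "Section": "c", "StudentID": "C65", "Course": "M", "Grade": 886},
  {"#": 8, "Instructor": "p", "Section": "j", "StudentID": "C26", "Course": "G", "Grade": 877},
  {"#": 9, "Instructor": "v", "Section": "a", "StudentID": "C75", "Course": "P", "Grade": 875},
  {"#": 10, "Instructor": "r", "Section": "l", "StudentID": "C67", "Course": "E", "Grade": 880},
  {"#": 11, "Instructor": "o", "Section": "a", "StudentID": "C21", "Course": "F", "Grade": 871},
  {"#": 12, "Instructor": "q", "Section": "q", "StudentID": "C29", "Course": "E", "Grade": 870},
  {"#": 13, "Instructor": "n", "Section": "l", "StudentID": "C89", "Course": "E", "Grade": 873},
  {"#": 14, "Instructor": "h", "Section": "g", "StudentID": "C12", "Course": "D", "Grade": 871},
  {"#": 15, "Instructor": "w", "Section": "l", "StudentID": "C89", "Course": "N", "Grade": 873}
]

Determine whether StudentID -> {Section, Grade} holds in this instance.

Yes

StudentID=C67: rows 1, 10 → {Section,Grade} = (l, 880), (l, 880) ✓
StudentID=C28: row 2 → {Section,Grade} = (r, 885) ✓
StudentID=C41: row 3 → {Section,Grade} = (j, 888) ✓
StudentID=C65: rows 4, 7 → {Section,Grade} = (c, 886), (c, 886) ✓
StudentID=C71: row 5 → {Section,Grade} = (p, 872) ✓
StudentID=C30: row 6 → {Section,Grade} = (b, 879) ✓
StudentID=C26: row 8 → {Section,Grade} = (j, 877) ✓
StudentID=C75: row 9 → {Section,Grade} = (a, 875) ✓
StudentID=C21: row 11 → {Section,Grade} = (a, 871) ✓
StudentID=C29: row 12 → {Section,Grade} = (q, 870) ✓
StudentID=C89: rows 13, 15 → {Section,Grade} = (l, 873), (l, 873) ✓
StudentID=C12: row 14 → {Section,Grade} = (g, 871) ✓
Every StudentID value is associated with a single {Section, Grade} value, so StudentID -> {Section, Grade} holds.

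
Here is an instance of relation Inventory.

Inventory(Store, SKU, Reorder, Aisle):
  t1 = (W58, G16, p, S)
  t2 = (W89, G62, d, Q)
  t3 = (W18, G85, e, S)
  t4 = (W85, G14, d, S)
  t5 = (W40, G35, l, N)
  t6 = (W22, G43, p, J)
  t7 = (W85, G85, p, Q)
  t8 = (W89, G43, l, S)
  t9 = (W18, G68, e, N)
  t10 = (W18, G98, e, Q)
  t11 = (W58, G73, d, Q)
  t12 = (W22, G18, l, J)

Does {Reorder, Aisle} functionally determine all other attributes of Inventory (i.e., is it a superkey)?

Rows 2 and 11 have the same {Reorder, Aisle} value (Reorder=d, Aisle=Q) but are distinct tuples, so {Reorder, Aisle} does not determine every attribute — not a superkey.

No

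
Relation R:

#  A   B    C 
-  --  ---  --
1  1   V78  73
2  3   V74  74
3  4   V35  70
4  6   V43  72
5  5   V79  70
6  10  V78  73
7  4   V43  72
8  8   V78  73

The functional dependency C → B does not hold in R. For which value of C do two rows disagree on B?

C=73: rows 1, 6, 8 → B = V78, V78, V78 ✓
C=74: row 2 → B = V74 ✓
C=70: rows 3, 5 → B takes values {V35, V79} — violation
C=72: rows 4, 7 → B = V43, V43 ✓
The only C value with inconsistent B is C=70.

70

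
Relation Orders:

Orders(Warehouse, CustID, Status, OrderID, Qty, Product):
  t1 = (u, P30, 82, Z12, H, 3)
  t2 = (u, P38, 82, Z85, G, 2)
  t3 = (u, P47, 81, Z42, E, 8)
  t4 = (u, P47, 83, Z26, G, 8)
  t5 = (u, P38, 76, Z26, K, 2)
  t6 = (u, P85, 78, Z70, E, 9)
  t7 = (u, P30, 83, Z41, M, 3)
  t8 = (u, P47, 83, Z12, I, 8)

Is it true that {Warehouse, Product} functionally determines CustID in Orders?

Yes

(Warehouse=u, Product=3): rows 1, 7 → CustID = P30, P30 ✓
(Warehouse=u, Product=2): rows 2, 5 → CustID = P38, P38 ✓
(Warehouse=u, Product=8): rows 3, 4, 8 → CustID = P47, P47, P47 ✓
(Warehouse=u, Product=9): row 6 → CustID = P85 ✓
Every {Warehouse, Product} value is associated with a single CustID value, so {Warehouse, Product} -> CustID holds.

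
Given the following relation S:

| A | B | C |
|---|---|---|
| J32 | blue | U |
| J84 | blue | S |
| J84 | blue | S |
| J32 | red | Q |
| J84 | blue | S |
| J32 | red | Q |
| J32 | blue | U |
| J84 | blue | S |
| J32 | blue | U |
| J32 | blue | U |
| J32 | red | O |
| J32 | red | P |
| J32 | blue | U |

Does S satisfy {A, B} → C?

No

(A=J32, B=blue): 5 rows → C = U, U, U, U, U ✓
(A=J84, B=blue): 4 rows → C = S, S, S, S ✓
(A=J32, B=red): 4 rows → C takes values {Q, O, P} — violation
Two rows agree on {A, B} but differ on C, so {A, B} → C does not hold.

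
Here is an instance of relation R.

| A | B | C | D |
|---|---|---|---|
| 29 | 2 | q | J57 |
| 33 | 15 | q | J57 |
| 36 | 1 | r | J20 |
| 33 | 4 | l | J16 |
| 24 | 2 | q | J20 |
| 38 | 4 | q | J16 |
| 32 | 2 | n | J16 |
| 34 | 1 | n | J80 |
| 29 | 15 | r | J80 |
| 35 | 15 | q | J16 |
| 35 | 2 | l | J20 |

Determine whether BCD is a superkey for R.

All 11 rows have distinct BCD values, so BCD → (all attributes) holds and BCD is a superkey.

Yes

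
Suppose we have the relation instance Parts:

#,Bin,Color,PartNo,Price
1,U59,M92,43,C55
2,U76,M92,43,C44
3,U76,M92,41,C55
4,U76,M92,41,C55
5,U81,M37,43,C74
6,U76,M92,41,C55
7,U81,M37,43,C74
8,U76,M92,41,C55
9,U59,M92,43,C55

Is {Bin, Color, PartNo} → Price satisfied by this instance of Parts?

(Bin=U59, Color=M92, PartNo=43): rows 1, 9 → Price = C55, C55 ✓
(Bin=U76, Color=M92, PartNo=43): row 2 → Price = C44 ✓
(Bin=U76, Color=M92, PartNo=41): rows 3, 4, 6, 8 → Price = C55, C55, C55, C55 ✓
(Bin=U81, Color=M37, PartNo=43): rows 5, 7 → Price = C74, C74 ✓
Every {Bin, Color, PartNo} value is associated with a single Price value, so {Bin, Color, PartNo} → Price holds.

Yes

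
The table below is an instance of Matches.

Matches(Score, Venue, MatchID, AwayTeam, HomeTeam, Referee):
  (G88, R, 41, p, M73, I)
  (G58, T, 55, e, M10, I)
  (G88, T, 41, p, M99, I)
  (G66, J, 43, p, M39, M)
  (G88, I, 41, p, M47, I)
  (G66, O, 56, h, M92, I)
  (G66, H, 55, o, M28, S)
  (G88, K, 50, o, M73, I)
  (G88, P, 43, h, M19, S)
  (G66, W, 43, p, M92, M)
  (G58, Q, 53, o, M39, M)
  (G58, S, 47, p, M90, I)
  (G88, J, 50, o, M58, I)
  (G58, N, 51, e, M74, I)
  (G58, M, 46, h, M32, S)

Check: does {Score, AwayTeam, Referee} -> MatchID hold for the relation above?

No

(Score=G88, AwayTeam=p, Referee=I): 3 rows → MatchID = 41, 41, 41 ✓
(Score=G58, AwayTeam=e, Referee=I): 2 rows → MatchID takes values {55, 51} — violation
(Score=G66, AwayTeam=p, Referee=M): 2 rows → MatchID = 43, 43 ✓
(Score=G66, AwayTeam=h, Referee=I): 1 row → MatchID = 56 ✓
(Score=G66, AwayTeam=o, Referee=S): 1 row → MatchID = 55 ✓
(Score=G88, AwayTeam=o, Referee=I): 2 rows → MatchID = 50, 50 ✓
(Score=G88, AwayTeam=h, Referee=S): 1 row → MatchID = 43 ✓
(Score=G58, AwayTeam=o, Referee=M): 1 row → MatchID = 53 ✓
(Score=G58, AwayTeam=p, Referee=I): 1 row → MatchID = 47 ✓
(Score=G58, AwayTeam=h, Referee=S): 1 row → MatchID = 46 ✓
Two rows agree on {Score, AwayTeam, Referee} but differ on MatchID, so {Score, AwayTeam, Referee} -> MatchID does not hold.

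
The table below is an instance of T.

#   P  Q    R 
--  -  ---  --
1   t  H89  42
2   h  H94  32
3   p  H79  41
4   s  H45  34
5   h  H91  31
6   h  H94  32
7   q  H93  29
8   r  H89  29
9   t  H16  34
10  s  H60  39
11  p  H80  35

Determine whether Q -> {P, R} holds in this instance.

No

Q=H89: rows 1, 8 → {P,R} takes values {(t, 42), (r, 29)} — violation
Q=H94: rows 2, 6 → {P,R} = (h, 32), (h, 32) ✓
Q=H79: row 3 → {P,R} = (p, 41) ✓
Q=H45: row 4 → {P,R} = (s, 34) ✓
Q=H91: row 5 → {P,R} = (h, 31) ✓
Q=H93: row 7 → {P,R} = (q, 29) ✓
Q=H16: row 9 → {P,R} = (t, 34) ✓
Q=H60: row 10 → {P,R} = (s, 39) ✓
Q=H80: row 11 → {P,R} = (p, 35) ✓
Two rows agree on Q but differ on {P, R}, so Q -> {P, R} does not hold.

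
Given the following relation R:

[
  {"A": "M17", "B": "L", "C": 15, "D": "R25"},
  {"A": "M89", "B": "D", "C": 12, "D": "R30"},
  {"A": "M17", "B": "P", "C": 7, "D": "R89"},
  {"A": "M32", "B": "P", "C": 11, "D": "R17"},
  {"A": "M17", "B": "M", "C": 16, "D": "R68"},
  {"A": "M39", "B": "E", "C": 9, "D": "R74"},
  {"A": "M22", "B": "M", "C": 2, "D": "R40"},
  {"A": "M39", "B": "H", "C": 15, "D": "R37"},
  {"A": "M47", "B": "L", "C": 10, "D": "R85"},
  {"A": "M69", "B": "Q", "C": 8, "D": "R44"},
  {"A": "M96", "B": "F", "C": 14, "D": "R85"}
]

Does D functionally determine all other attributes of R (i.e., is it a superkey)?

Two distinct rows share D=R85, so D does not determine every attribute — not a superkey.

No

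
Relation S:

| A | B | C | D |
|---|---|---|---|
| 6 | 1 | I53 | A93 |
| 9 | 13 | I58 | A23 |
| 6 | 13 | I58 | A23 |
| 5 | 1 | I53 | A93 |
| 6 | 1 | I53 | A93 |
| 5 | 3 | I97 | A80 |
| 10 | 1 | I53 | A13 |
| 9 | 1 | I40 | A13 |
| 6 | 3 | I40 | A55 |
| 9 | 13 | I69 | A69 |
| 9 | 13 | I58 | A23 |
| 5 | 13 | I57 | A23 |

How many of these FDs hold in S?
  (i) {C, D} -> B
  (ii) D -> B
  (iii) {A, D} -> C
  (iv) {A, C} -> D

(i) {C, D} -> B: every LHS value maps to a single RHS value — holds.
(ii) D -> B: every LHS value maps to a single RHS value — holds.
(iii) {A, D} -> C: every LHS value maps to a single RHS value — holds.
(iv) {A, C} -> D: every LHS value maps to a single RHS value — holds.
4 of the 4 dependencies hold.

4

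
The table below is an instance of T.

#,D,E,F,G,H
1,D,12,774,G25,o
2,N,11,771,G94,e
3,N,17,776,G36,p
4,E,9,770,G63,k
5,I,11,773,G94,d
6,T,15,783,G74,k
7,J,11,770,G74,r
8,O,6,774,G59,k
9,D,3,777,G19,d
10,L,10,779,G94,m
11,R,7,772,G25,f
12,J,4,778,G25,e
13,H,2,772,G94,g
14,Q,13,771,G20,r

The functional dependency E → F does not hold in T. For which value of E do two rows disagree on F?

11

E=12: row 1 → F = 774 ✓
E=11: rows 2, 5, 7 → F takes values {771, 773, 770} — violation
E=17: row 3 → F = 776 ✓
E=9: row 4 → F = 770 ✓
E=15: row 6 → F = 783 ✓
E=6: row 8 → F = 774 ✓
E=3: row 9 → F = 777 ✓
E=10: row 10 → F = 779 ✓
E=7: row 11 → F = 772 ✓
E=4: row 12 → F = 778 ✓
E=2: row 13 → F = 772 ✓
E=13: row 14 → F = 771 ✓
The only E value with inconsistent F is E=11.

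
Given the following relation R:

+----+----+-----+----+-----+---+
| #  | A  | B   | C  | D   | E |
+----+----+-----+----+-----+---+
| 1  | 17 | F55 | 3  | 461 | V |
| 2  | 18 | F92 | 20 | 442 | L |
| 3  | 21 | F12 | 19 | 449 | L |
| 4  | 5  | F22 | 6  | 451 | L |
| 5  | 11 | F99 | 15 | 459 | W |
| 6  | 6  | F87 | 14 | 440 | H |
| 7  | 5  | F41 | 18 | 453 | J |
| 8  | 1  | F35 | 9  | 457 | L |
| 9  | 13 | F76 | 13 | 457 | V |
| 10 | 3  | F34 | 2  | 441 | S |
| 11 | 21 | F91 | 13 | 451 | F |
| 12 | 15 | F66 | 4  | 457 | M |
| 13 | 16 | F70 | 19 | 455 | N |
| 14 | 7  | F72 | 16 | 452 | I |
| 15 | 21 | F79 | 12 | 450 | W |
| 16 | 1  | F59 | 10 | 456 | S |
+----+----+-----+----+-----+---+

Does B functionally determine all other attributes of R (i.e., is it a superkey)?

All 16 rows have distinct B values, so B → (all attributes) holds and B is a superkey.

Yes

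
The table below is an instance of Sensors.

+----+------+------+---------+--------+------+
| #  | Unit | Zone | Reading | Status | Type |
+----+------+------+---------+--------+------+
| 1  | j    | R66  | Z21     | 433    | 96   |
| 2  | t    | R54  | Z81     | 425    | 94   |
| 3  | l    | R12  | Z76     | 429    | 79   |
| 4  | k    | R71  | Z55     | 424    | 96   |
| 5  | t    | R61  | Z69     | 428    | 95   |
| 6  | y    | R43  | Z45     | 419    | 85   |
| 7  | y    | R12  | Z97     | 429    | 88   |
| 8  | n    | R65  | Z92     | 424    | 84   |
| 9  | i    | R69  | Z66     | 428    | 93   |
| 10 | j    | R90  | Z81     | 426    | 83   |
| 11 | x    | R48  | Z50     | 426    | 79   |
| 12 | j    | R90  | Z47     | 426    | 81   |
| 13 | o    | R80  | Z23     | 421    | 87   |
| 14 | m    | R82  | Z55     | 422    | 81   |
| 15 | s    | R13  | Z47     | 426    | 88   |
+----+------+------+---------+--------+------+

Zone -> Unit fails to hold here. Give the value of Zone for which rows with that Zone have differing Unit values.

Zone=R66: row 1 → Unit = j ✓
Zone=R54: row 2 → Unit = t ✓
Zone=R12: rows 3, 7 → Unit takes values {l, y} — violation
Zone=R71: row 4 → Unit = k ✓
Zone=R61: row 5 → Unit = t ✓
Zone=R43: row 6 → Unit = y ✓
Zone=R65: row 8 → Unit = n ✓
Zone=R69: row 9 → Unit = i ✓
Zone=R90: rows 10, 12 → Unit = j, j ✓
Zone=R48: row 11 → Unit = x ✓
Zone=R80: row 13 → Unit = o ✓
Zone=R82: row 14 → Unit = m ✓
Zone=R13: row 15 → Unit = s ✓
The only Zone value with inconsistent Unit is Zone=R12.

R12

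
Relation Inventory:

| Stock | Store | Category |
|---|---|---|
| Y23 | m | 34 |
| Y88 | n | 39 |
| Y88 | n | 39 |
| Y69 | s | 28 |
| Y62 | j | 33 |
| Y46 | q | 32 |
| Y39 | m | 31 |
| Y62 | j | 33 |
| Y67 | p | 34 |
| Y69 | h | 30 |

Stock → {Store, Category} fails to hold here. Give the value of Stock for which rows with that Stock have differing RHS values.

Stock=Y23: 1 row → {Store,Category} = (m, 34) ✓
Stock=Y88: 2 rows → {Store,Category} = (n, 39), (n, 39) ✓
Stock=Y69: 2 rows → {Store,Category} takes values {(s, 28), (h, 30)} — violation
Stock=Y62: 2 rows → {Store,Category} = (j, 33), (j, 33) ✓
Stock=Y46: 1 row → {Store,Category} = (q, 32) ✓
Stock=Y39: 1 row → {Store,Category} = (m, 31) ✓
Stock=Y67: 1 row → {Store,Category} = (p, 34) ✓
The only Stock value with inconsistent RHS is Stock=Y69.

Y69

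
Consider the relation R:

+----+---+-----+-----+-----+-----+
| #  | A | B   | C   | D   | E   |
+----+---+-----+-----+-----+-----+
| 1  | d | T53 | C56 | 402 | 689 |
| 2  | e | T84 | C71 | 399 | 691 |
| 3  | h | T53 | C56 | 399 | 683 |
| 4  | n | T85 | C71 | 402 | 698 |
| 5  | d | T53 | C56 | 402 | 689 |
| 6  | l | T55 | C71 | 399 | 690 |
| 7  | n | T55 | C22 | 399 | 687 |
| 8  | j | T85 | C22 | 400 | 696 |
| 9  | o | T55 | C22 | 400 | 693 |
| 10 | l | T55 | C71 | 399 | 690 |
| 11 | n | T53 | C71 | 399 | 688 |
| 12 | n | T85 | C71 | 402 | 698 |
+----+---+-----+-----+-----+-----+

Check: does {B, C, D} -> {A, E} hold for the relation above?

Yes

(B=T53, C=C56, D=402): rows 1, 5 → {A,E} = (d, 689), (d, 689) ✓
(B=T84, C=C71, D=399): row 2 → {A,E} = (e, 691) ✓
(B=T53, C=C56, D=399): row 3 → {A,E} = (h, 683) ✓
(B=T85, C=C71, D=402): rows 4, 12 → {A,E} = (n, 698), (n, 698) ✓
(B=T55, C=C71, D=399): rows 6, 10 → {A,E} = (l, 690), (l, 690) ✓
(B=T55, C=C22, D=399): row 7 → {A,E} = (n, 687) ✓
(B=T85, C=C22, D=400): row 8 → {A,E} = (j, 696) ✓
(B=T55, C=C22, D=400): row 9 → {A,E} = (o, 693) ✓
(B=T53, C=C71, D=399): row 11 → {A,E} = (n, 688) ✓
Every {B, C, D} value is associated with a single {A, E} value, so {B, C, D} -> {A, E} holds.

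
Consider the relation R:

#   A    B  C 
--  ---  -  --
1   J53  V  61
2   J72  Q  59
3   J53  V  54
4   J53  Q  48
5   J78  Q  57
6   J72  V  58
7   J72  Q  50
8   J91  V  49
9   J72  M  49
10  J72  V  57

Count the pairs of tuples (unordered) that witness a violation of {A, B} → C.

3

(A=J53, B=V): violating pairs (1,3) — 1 pair.
(A=J72, B=Q): violating pairs (2,7) — 1 pair.
(A=J72, B=V): violating pairs (6,10) — 1 pair.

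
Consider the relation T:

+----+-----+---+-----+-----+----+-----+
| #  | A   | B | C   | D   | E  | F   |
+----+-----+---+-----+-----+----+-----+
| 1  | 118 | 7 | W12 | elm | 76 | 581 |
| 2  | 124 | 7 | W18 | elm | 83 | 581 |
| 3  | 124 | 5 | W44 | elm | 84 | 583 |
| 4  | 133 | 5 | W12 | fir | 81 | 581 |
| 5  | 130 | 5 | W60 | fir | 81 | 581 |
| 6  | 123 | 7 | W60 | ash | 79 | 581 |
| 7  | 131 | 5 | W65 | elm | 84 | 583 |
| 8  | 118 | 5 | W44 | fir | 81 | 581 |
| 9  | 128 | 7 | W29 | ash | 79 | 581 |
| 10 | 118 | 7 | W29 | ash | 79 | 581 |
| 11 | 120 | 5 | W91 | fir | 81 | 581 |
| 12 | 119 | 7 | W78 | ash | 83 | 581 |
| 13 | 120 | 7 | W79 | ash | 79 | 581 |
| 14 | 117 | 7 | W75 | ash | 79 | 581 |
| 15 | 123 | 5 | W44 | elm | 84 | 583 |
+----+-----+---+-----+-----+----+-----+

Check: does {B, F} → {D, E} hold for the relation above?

(B=7, F=581): rows 1, 2, 6, 9, 10, 12, 13, 14 → {D,E} takes values {(elm, 76), (elm, 83), (ash, 79), (ash, 83)} — violation
(B=5, F=583): rows 3, 7, 15 → {D,E} = (elm, 84), (elm, 84), (elm, 84) ✓
(B=5, F=581): rows 4, 5, 8, 11 → {D,E} = (fir, 81), (fir, 81), (fir, 81), (fir, 81) ✓
Two rows agree on {B, F} but differ on {D, E}, so {B, F} → {D, E} does not hold.

No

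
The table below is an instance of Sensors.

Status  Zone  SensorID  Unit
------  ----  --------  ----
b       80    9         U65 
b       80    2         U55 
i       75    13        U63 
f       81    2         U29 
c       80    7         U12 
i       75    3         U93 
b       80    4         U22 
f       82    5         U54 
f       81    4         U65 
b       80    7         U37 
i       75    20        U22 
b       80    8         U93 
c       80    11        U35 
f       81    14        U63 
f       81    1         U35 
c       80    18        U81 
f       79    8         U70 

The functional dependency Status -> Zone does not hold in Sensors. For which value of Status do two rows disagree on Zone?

f

Status=b: 5 rows → Zone = 80, 80, 80, 80, 80 ✓
Status=i: 3 rows → Zone = 75, 75, 75 ✓
Status=f: 6 rows → Zone takes values {81, 82, 79} — violation
Status=c: 3 rows → Zone = 80, 80, 80 ✓
The only Status value with inconsistent Zone is Status=f.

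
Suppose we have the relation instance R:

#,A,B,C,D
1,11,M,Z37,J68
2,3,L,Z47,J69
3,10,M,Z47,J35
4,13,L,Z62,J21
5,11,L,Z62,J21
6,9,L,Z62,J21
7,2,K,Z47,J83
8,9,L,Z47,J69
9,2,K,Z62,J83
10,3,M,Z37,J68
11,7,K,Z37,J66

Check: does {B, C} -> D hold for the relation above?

Yes

(B=M, C=Z37): rows 1, 10 → D = J68, J68 ✓
(B=L, C=Z47): rows 2, 8 → D = J69, J69 ✓
(B=M, C=Z47): row 3 → D = J35 ✓
(B=L, C=Z62): rows 4, 5, 6 → D = J21, J21, J21 ✓
(B=K, C=Z47): row 7 → D = J83 ✓
(B=K, C=Z62): row 9 → D = J83 ✓
(B=K, C=Z37): row 11 → D = J66 ✓
Every {B, C} value is associated with a single D value, so {B, C} -> D holds.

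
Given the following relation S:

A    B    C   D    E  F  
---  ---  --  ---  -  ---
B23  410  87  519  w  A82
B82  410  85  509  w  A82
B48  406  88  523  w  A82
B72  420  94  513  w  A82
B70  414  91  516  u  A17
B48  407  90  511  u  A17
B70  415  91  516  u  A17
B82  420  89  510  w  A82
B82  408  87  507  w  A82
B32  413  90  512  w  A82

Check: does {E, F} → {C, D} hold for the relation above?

No

(E=w, F=A82): 7 rows → {C,D} takes values {(87, 519), (85, 509), (88, 523), (94, 513), (89, 510), (87, 507), (90, 512)} — violation
(E=u, F=A17): 3 rows → {C,D} takes values {(91, 516), (90, 511)} — violation
Two rows agree on {E, F} but differ on {C, D}, so {E, F} → {C, D} does not hold.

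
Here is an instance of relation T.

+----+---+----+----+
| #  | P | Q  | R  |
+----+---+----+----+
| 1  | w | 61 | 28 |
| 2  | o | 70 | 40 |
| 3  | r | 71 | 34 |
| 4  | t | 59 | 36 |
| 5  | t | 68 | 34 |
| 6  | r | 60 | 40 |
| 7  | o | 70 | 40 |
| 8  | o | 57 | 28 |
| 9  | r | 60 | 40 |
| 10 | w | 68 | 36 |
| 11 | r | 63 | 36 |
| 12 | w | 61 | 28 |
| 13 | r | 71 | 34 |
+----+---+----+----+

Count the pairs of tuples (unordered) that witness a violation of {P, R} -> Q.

0

(P=w, R=28): all 2 rows agree on Q — 0 pairs.
(P=o, R=40): all 2 rows agree on Q — 0 pairs.
(P=r, R=34): all 2 rows agree on Q — 0 pairs.
(P=r, R=40): all 2 rows agree on Q — 0 pairs.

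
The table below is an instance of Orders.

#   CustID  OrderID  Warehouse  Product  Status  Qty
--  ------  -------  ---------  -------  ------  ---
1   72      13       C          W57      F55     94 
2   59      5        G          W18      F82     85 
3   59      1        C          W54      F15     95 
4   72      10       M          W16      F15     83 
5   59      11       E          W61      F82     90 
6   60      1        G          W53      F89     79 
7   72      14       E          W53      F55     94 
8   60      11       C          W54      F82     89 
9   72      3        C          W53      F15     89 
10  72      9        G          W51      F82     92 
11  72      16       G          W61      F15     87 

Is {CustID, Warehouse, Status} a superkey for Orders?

All 11 rows have distinct {CustID, Warehouse, Status} values, so {CustID, Warehouse, Status} → (all attributes) holds and {CustID, Warehouse, Status} is a superkey.

Yes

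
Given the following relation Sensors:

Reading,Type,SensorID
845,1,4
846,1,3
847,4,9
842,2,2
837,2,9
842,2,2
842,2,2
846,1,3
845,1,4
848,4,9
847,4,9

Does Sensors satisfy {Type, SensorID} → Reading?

(Type=1, SensorID=4): 2 rows → Reading = 845, 845 ✓
(Type=1, SensorID=3): 2 rows → Reading = 846, 846 ✓
(Type=4, SensorID=9): 3 rows → Reading takes values {847, 848} — violation
(Type=2, SensorID=2): 3 rows → Reading = 842, 842, 842 ✓
(Type=2, SensorID=9): 1 row → Reading = 837 ✓
Two rows agree on {Type, SensorID} but differ on Reading, so {Type, SensorID} → Reading does not hold.

No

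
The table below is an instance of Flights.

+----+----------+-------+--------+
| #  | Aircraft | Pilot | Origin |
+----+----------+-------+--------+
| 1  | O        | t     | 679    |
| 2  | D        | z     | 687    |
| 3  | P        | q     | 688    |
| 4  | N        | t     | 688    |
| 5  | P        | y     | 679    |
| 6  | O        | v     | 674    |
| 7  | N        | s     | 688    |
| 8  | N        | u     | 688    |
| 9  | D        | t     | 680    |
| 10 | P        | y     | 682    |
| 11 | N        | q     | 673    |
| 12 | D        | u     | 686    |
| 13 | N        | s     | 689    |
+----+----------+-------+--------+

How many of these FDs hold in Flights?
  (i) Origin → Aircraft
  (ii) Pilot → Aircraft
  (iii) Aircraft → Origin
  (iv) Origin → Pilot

0

(i) Origin → Aircraft: Origin=679: rows 1, 5 → Aircraft takes values {O, P} — violation; Origin=688: rows 3, 4, 7, 8 → Aircraft takes values {P, N} — violation — fails.
(ii) Pilot → Aircraft: Pilot=t: rows 1, 4, 9 → Aircraft takes values {O, N, D} — violation; Pilot=q: rows 3, 11 → Aircraft takes values {P, N} — violation; Pilot=u: rows 8, 12 → Aircraft takes values {N, D} — violation — fails.
(iii) Aircraft → Origin: Aircraft=O: rows 1, 6 → Origin takes values {679, 674} — violation; Aircraft=D: rows 2, 9, 12 → Origin takes values {687, 680, 686} — violation; Aircraft=P: rows 3, 5, 10 → Origin takes values {688, 679, 682} — violation; Aircraft=N: rows 4, 7, 8, 11, 13 → Origin takes values {688, 673, 689} — violation — fails.
(iv) Origin → Pilot: Origin=679: rows 1, 5 → Pilot takes values {t, y} — violation; Origin=688: rows 3, 4, 7, 8 → Pilot takes values {q, t, s, u} — violation — fails.
None of the 4 dependencies hold.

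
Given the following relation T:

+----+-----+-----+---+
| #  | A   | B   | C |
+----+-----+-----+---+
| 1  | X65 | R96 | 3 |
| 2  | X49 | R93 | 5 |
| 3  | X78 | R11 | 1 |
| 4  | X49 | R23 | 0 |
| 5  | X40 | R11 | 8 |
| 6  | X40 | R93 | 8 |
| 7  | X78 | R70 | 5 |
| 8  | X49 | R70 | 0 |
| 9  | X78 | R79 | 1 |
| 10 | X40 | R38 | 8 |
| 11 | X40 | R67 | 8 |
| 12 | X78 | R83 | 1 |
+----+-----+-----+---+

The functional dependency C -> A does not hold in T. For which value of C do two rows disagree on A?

5

C=3: row 1 → A = X65 ✓
C=5: rows 2, 7 → A takes values {X49, X78} — violation
C=1: rows 3, 9, 12 → A = X78, X78, X78 ✓
C=0: rows 4, 8 → A = X49, X49 ✓
C=8: rows 5, 6, 10, 11 → A = X40, X40, X40, X40 ✓
The only C value with inconsistent A is C=5.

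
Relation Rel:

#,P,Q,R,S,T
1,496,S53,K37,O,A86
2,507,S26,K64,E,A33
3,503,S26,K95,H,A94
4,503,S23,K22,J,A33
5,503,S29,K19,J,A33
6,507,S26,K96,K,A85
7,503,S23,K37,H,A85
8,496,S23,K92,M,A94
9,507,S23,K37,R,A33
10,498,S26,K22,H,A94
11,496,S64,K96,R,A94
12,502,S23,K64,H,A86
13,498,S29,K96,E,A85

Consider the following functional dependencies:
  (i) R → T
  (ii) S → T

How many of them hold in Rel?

(i) R → T: R=K37: rows 1, 7, 9 → T takes values {A86, A85, A33} — violation; R=K64: rows 2, 12 → T takes values {A33, A86} — violation; R=K22: rows 4, 10 → T takes values {A33, A94} — violation; R=K96: rows 6, 11, 13 → T takes values {A85, A94} — violation — fails.
(ii) S → T: S=E: rows 2, 13 → T takes values {A33, A85} — violation; S=H: rows 3, 7, 10, 12 → T takes values {A94, A85, A86} — violation; S=R: rows 9, 11 → T takes values {A33, A94} — violation — fails.
None of the 2 dependencies hold.

0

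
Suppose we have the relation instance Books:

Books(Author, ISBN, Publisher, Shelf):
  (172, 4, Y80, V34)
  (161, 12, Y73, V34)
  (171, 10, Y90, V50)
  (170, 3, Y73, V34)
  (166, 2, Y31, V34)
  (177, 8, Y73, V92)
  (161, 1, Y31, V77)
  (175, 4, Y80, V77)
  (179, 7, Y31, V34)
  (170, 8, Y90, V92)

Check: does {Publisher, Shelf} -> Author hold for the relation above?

No

(Publisher=Y80, Shelf=V34): 1 row → Author = 172 ✓
(Publisher=Y73, Shelf=V34): 2 rows → Author takes values {161, 170} — violation
(Publisher=Y90, Shelf=V50): 1 row → Author = 171 ✓
(Publisher=Y31, Shelf=V34): 2 rows → Author takes values {166, 179} — violation
(Publisher=Y73, Shelf=V92): 1 row → Author = 177 ✓
(Publisher=Y31, Shelf=V77): 1 row → Author = 161 ✓
(Publisher=Y80, Shelf=V77): 1 row → Author = 175 ✓
(Publisher=Y90, Shelf=V92): 1 row → Author = 170 ✓
Two rows agree on {Publisher, Shelf} but differ on Author, so {Publisher, Shelf} -> Author does not hold.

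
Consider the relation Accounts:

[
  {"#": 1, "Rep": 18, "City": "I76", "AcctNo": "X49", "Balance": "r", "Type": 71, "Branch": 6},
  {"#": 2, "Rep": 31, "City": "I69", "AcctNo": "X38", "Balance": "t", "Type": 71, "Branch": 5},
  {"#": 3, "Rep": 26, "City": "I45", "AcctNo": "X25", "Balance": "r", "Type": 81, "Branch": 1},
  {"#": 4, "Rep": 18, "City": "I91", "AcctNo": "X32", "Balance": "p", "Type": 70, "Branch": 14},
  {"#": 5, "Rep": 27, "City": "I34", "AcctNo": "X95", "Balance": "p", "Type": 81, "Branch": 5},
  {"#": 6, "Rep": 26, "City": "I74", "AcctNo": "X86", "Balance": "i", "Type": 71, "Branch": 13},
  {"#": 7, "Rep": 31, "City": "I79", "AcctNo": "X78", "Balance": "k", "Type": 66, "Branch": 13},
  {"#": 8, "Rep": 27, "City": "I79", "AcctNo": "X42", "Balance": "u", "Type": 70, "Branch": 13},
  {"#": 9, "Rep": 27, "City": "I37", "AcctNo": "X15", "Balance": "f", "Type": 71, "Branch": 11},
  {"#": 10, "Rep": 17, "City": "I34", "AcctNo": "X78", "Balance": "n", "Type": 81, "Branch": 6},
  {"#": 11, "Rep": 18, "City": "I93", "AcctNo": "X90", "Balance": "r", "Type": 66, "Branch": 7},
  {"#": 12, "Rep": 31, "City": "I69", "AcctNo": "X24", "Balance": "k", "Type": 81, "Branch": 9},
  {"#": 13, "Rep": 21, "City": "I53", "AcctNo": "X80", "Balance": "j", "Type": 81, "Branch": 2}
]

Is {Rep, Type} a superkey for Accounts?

All 13 rows have distinct {Rep, Type} values, so {Rep, Type} → (all attributes) holds and {Rep, Type} is a superkey.

Yes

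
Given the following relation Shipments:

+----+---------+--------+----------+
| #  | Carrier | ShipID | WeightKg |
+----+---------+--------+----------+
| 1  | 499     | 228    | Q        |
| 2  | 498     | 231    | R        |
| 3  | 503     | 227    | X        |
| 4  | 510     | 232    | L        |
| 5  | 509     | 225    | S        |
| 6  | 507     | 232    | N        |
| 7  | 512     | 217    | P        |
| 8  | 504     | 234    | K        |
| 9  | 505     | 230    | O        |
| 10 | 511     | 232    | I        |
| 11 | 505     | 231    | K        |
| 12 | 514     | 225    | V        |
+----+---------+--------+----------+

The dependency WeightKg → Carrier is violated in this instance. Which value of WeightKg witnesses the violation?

K

WeightKg=Q: row 1 → Carrier = 499 ✓
WeightKg=R: row 2 → Carrier = 498 ✓
WeightKg=X: row 3 → Carrier = 503 ✓
WeightKg=L: row 4 → Carrier = 510 ✓
WeightKg=S: row 5 → Carrier = 509 ✓
WeightKg=N: row 6 → Carrier = 507 ✓
WeightKg=P: row 7 → Carrier = 512 ✓
WeightKg=K: rows 8, 11 → Carrier takes values {504, 505} — violation
WeightKg=O: row 9 → Carrier = 505 ✓
WeightKg=I: row 10 → Carrier = 511 ✓
WeightKg=V: row 12 → Carrier = 514 ✓
The only WeightKg value with inconsistent Carrier is WeightKg=K.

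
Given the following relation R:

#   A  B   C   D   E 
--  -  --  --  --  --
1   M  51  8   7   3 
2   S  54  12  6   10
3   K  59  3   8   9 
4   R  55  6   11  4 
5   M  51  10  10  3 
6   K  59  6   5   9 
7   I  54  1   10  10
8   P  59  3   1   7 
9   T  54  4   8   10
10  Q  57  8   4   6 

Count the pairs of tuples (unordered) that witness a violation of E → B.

0

E=3: all 2 rows agree on B — 0 pairs.
E=10: all 3 rows agree on B — 0 pairs.
E=9: all 2 rows agree on B — 0 pairs.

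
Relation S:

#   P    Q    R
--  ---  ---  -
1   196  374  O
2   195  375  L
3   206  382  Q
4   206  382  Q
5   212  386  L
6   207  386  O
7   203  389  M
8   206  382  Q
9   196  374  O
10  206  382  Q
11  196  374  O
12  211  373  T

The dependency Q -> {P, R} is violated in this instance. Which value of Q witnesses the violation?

386

Q=374: rows 1, 9, 11 → {P,R} = (196, O), (196, O), (196, O) ✓
Q=375: row 2 → {P,R} = (195, L) ✓
Q=382: rows 3, 4, 8, 10 → {P,R} = (206, Q), (206, Q), (206, Q), (206, Q) ✓
Q=386: rows 5, 6 → {P,R} takes values {(212, L), (207, O)} — violation
Q=389: row 7 → {P,R} = (203, M) ✓
Q=373: row 12 → {P,R} = (211, T) ✓
The only Q value with inconsistent RHS is Q=386.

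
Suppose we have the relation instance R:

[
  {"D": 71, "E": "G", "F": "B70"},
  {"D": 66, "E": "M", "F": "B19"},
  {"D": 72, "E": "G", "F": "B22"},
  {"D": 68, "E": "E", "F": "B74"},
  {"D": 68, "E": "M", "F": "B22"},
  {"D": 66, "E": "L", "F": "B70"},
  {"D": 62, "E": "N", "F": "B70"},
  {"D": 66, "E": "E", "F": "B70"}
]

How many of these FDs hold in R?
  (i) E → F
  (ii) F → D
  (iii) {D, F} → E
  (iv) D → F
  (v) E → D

(i) E → F: E=G: 2 rows → F takes values {B70, B22} — violation; E=M: 2 rows → F takes values {B19, B22} — violation; E=E: 2 rows → F takes values {B74, B70} — violation — fails.
(ii) F → D: F=B70: 4 rows → D takes values {71, 66, 62} — violation; F=B22: 2 rows → D takes values {72, 68} — violation — fails.
(iii) {D, F} → E: (D=66, F=B70): 2 rows → E takes values {L, E} — violation — fails.
(iv) D → F: D=66: 3 rows → F takes values {B19, B70} — violation; D=68: 2 rows → F takes values {B74, B22} — violation — fails.
(v) E → D: E=G: 2 rows → D takes values {71, 72} — violation; E=M: 2 rows → D takes values {66, 68} — violation; E=E: 2 rows → D takes values {68, 66} — violation — fails.
None of the 5 dependencies hold.

0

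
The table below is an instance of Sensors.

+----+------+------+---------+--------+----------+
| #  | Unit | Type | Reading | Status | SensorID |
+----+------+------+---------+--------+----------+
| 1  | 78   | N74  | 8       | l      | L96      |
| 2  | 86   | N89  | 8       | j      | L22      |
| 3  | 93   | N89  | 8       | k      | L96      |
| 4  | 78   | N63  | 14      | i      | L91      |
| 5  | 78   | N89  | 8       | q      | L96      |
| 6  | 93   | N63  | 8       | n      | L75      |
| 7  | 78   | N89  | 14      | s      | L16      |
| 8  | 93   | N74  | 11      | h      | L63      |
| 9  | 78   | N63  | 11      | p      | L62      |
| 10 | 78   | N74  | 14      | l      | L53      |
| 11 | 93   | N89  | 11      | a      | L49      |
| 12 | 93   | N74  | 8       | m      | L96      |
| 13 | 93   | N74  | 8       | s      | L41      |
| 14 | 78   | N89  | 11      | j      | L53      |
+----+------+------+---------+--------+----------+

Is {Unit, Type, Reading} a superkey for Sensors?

No

Rows 12 and 13 have the same {Unit, Type, Reading} value (Unit=93, Type=N74, Reading=8) but are distinct tuples, so {Unit, Type, Reading} does not determine every attribute — not a superkey.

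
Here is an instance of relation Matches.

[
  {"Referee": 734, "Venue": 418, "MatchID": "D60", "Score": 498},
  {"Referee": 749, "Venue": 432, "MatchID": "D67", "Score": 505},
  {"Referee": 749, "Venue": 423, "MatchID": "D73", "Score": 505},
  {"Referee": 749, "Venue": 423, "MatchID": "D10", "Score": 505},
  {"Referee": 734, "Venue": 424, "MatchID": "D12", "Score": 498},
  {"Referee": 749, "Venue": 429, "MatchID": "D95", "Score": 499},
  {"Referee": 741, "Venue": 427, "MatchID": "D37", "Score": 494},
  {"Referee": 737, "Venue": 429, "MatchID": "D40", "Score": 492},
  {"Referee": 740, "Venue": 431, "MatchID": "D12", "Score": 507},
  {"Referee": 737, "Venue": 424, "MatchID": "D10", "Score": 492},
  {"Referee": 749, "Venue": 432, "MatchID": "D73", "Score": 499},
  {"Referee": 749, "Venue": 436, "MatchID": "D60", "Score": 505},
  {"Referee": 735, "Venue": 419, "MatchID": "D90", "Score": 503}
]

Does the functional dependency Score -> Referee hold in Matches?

Score=498: 2 rows → Referee = 734, 734 ✓
Score=505: 4 rows → Referee = 749, 749, 749, 749 ✓
Score=499: 2 rows → Referee = 749, 749 ✓
Score=494: 1 row → Referee = 741 ✓
Score=492: 2 rows → Referee = 737, 737 ✓
Score=507: 1 row → Referee = 740 ✓
Score=503: 1 row → Referee = 735 ✓
Every Score value is associated with a single Referee value, so Score -> Referee holds.

Yes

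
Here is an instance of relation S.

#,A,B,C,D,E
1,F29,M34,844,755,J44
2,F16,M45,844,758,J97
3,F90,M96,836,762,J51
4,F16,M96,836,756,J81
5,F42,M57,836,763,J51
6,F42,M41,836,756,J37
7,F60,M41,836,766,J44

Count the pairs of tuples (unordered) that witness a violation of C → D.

C=844: violating pairs (1,2) — 1 pair.
C=836: violating pairs (3,4), (3,5), (3,6), (3,7), (4,5), (4,7), (5,6), (5,7), (6,7) — 9 pairs.

10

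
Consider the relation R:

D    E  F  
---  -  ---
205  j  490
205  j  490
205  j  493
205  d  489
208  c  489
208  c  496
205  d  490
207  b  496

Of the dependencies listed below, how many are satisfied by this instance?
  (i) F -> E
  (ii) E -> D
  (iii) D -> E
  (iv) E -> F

(i) F -> E: F=490: 3 rows → E takes values {j, d} — violation; F=489: 2 rows → E takes values {d, c} — violation; F=496: 2 rows → E takes values {c, b} — violation — fails.
(ii) E -> D: every LHS value maps to a single RHS value — holds.
(iii) D -> E: D=205: 5 rows → E takes values {j, d} — violation — fails.
(iv) E -> F: E=j: 3 rows → F takes values {490, 493} — violation; E=d: 2 rows → F takes values {489, 490} — violation; E=c: 2 rows → F takes values {489, 496} — violation — fails.
1 of the 4 dependencies holds.

1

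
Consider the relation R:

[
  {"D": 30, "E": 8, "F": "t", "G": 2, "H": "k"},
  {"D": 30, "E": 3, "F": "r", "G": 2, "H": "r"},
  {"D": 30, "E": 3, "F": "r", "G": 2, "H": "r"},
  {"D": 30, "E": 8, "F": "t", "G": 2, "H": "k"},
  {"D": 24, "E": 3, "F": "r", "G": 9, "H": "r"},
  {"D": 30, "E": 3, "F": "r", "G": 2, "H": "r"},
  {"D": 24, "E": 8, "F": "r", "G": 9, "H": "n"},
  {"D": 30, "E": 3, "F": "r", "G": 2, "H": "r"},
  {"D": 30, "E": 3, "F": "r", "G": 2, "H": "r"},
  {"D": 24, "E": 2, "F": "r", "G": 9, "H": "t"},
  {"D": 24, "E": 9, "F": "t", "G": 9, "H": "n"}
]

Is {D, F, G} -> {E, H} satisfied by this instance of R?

(D=30, F=t, G=2): 2 rows → {E,H} = (8, k), (8, k) ✓
(D=30, F=r, G=2): 5 rows → {E,H} = (3, r), (3, r), (3, r), (3, r), (3, r) ✓
(D=24, F=r, G=9): 3 rows → {E,H} takes values {(3, r), (8, n), (2, t)} — violation
(D=24, F=t, G=9): 1 row → {E,H} = (9, n) ✓
Two rows agree on {D, F, G} but differ on {E, H}, so {D, F, G} -> {E, H} does not hold.

No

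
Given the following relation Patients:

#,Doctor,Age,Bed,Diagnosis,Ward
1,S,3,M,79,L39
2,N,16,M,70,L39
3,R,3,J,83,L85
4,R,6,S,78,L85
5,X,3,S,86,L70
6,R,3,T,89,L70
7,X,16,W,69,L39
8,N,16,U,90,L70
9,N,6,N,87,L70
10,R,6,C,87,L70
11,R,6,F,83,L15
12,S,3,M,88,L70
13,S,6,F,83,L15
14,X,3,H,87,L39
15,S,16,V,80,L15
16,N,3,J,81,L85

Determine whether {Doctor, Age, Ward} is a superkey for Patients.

Yes

All 16 rows have distinct {Doctor, Age, Ward} values, so {Doctor, Age, Ward} → (all attributes) holds and {Doctor, Age, Ward} is a superkey.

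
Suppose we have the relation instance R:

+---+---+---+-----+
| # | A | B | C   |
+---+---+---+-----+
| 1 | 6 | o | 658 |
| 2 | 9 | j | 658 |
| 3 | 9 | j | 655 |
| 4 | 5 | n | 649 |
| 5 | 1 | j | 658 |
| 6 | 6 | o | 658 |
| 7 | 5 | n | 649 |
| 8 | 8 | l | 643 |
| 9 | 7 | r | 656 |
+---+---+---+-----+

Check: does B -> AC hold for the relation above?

No

B=o: rows 1, 6 → {A,C} = (6, 658), (6, 658) ✓
B=j: rows 2, 3, 5 → {A,C} takes values {(9, 658), (9, 655), (1, 658)} — violation
B=n: rows 4, 7 → {A,C} = (5, 649), (5, 649) ✓
B=l: row 8 → {A,C} = (8, 643) ✓
B=r: row 9 → {A,C} = (7, 656) ✓
Two rows agree on B but differ on AC, so B -> AC does not hold.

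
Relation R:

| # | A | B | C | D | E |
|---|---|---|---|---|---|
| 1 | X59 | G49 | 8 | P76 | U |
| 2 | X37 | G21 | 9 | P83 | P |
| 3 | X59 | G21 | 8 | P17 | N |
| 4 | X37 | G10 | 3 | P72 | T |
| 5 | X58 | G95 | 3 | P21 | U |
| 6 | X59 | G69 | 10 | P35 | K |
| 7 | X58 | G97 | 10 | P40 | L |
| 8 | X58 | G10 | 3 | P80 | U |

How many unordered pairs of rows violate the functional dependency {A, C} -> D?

2

(A=X59, C=8): violating pairs (1,3) — 1 pair.
(A=X58, C=3): violating pairs (5,8) — 1 pair.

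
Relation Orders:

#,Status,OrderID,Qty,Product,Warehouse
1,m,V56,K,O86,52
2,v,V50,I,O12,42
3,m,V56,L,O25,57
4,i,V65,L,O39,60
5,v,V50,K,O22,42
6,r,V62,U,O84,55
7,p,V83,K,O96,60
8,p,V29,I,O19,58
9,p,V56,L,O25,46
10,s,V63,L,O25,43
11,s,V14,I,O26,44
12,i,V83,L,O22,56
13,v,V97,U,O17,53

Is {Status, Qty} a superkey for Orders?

No

Rows 4 and 12 have the same {Status, Qty} value (Status=i, Qty=L) but are distinct tuples, so {Status, Qty} does not determine every attribute — not a superkey.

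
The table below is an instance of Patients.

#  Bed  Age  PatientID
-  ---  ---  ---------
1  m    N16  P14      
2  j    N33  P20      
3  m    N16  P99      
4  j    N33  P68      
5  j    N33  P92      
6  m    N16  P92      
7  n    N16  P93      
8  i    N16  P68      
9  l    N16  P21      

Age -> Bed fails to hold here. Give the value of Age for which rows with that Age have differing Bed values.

N16

Age=N16: rows 1, 3, 6, 7, 8, 9 → Bed takes values {m, n, i, l} — violation
Age=N33: rows 2, 4, 5 → Bed = j, j, j ✓
The only Age value with inconsistent Bed is Age=N16.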